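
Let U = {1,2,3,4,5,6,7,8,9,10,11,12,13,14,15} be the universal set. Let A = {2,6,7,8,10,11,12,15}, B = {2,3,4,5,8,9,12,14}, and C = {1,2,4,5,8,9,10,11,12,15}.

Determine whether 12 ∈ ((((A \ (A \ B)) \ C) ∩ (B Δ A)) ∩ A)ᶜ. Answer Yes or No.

12 ∈ A and 12 ∈ B, so 12 ∉ A \ B
12 ∈ A and 12 ∉ (A \ B), so 12 ∈ A \ (A \ B)
12 ∈ (A \ (A \ B)) and 12 ∈ C, so 12 ∉ (A \ (A \ B)) \ C
12 ∈ B and 12 ∈ A, so 12 ∉ B Δ A
12 ∉ ((A \ (A \ B)) \ C) and 12 ∉ (B Δ A), so 12 ∉ ((A \ (A \ B)) \ C) ∩ (B Δ A)
12 ∉ (((A \ (A \ B)) \ C) ∩ (B Δ A)) and 12 ∈ A, so 12 ∉ (((A \ (A \ B)) \ C) ∩ (B Δ A)) ∩ A
12 ∈ ((((A \ (A \ B)) \ C) ∩ (B Δ A)) ∩ A)ᶜ since 12 ∉ ((((A \ (A \ B)) \ C) ∩ (B Δ A)) ∩ A)

Yes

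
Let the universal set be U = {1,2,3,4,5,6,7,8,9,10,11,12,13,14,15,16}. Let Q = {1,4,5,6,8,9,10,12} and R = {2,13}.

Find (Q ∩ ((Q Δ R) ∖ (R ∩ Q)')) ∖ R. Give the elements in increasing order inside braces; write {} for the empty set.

Q Δ R = {1,2,4,5,6,8,9,10,12,13}
R ∩ Q = {}
(R ∩ Q)' = {1,2,3,4,5,6,7,8,9,10,11,12,13,14,15,16}
(Q Δ R) ∖ (R ∩ Q)' = {}
Q ∩ ((Q Δ R) ∖ (R ∩ Q)') = {}
(Q ∩ ((Q Δ R) ∖ (R ∩ Q)')) ∖ R = {}

{}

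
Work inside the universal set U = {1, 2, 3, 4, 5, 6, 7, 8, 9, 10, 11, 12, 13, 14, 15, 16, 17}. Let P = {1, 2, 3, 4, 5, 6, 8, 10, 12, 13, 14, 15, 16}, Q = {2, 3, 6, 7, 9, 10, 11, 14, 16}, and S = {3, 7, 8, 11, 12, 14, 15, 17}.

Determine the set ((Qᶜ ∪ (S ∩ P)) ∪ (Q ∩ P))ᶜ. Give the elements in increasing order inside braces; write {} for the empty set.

Qᶜ = {1, 4, 5, 8, 12, 13, 15, 17}
S ∩ P = {3, 8, 12, 14, 15}
Qᶜ ∪ (S ∩ P) = {1, 3, 4, 5, 8, 12, 13, 14, 15, 17}
Q ∩ P = {2, 3, 6, 10, 14, 16}
(Qᶜ ∪ (S ∩ P)) ∪ (Q ∩ P) = {1, 2, 3, 4, 5, 6, 8, 10, 12, 13, 14, 15, 16, 17}
((Qᶜ ∪ (S ∩ P)) ∪ (Q ∩ P))ᶜ = {7, 9, 11}

{7, 9, 11}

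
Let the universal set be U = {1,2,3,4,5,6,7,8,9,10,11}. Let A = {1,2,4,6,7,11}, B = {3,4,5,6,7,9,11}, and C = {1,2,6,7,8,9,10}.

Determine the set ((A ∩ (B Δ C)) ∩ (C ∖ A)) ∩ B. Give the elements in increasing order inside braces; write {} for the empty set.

B Δ C = {1,2,3,4,5,8,10,11}
A ∩ (B Δ C) = {1,2,4,11}
C ∖ A = {8,9,10}
(A ∩ (B Δ C)) ∩ (C ∖ A) = {}
((A ∩ (B Δ C)) ∩ (C ∖ A)) ∩ B = {}

{}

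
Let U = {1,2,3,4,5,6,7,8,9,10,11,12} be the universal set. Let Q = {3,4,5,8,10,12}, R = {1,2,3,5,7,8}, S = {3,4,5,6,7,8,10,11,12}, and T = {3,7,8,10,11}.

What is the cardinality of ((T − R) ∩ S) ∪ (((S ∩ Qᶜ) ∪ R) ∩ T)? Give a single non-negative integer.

5

T − R = {10,11}
(T − R) ∩ S = {10,11}
Qᶜ = {1,2,6,7,9,11}
S ∩ Qᶜ = {6,7,11}
(S ∩ Qᶜ) ∪ R = {1,2,3,5,6,7,8,11}
((S ∩ Qᶜ) ∪ R) ∩ T = {3,7,8,11}
((T − R) ∩ S) ∪ (((S ∩ Qᶜ) ∪ R) ∩ T) = {3,7,8,10,11}
|((T − R) ∩ S) ∪ (((S ∩ Qᶜ) ∪ R) ∩ T)| = 5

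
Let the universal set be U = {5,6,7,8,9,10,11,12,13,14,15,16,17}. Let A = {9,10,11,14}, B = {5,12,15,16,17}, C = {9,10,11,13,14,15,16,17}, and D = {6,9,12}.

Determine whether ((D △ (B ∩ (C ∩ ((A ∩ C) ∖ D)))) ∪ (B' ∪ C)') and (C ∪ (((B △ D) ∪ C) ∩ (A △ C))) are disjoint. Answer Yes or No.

A ∩ C = {9,10,11,14}
(A ∩ C) ∖ D = {10,11,14}
C ∩ ((A ∩ C) ∖ D) = {10,11,14}
B ∩ (C ∩ ((A ∩ C) ∖ D)) = {}
D △ (B ∩ (C ∩ ((A ∩ C) ∖ D))) = {6,9,12}
B' = {6,7,8,9,10,11,13,14}
B' ∪ C = {6,7,8,9,10,11,13,14,15,16,17}
(B' ∪ C)' = {5,12}
(D △ (B ∩ (C ∩ ((A ∩ C) ∖ D)))) ∪ (B' ∪ C)' = {5,6,9,12}
B △ D = {5,6,9,15,16,17}
(B △ D) ∪ C = {5,6,9,10,11,13,14,15,16,17}
A △ C = {13,15,16,17}
((B △ D) ∪ C) ∩ (A △ C) = {13,15,16,17}
C ∪ (((B △ D) ∪ C) ∩ (A △ C)) = {9,10,11,13,14,15,16,17}
9 lies in both, so they are not disjoint.

No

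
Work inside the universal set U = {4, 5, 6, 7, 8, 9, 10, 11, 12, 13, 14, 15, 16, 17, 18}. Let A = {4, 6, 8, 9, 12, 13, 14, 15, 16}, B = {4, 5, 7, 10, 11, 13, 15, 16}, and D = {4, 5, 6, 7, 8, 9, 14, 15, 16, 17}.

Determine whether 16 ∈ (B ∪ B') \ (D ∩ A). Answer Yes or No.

16 ∈ B, so 16 ∉ B'
16 ∈ B and 16 ∉ B', so 16 ∈ B ∪ B'
16 ∈ D and 16 ∈ A, so 16 ∈ D ∩ A
16 ∈ (B ∪ B') and 16 ∈ (D ∩ A), so 16 ∉ (B ∪ B') \ (D ∩ A)

No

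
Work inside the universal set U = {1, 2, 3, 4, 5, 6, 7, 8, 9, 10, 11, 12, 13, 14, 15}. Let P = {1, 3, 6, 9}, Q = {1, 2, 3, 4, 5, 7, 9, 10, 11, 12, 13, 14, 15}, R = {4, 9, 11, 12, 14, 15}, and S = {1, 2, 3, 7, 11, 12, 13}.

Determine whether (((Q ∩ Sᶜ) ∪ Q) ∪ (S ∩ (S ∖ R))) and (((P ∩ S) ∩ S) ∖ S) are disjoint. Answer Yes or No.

Yes

Sᶜ = {4, 5, 6, 8, 9, 10, 14, 15}
Q ∩ Sᶜ = {4, 5, 9, 10, 14, 15}
(Q ∩ Sᶜ) ∪ Q = {1, 2, 3, 4, 5, 7, 9, 10, 11, 12, 13, 14, 15}
S ∖ R = {1, 2, 3, 7, 13}
S ∩ (S ∖ R) = {1, 2, 3, 7, 13}
((Q ∩ Sᶜ) ∪ Q) ∪ (S ∩ (S ∖ R)) = {1, 2, 3, 4, 5, 7, 9, 10, 11, 12, 13, 14, 15}
P ∩ S = {1, 3}
(P ∩ S) ∩ S = {1, 3}
((P ∩ S) ∩ S) ∖ S = {}
{1, 2, 3, 4, 5, 7, 9, 10, 11, 12, 13, 14, 15} and {} share no elements.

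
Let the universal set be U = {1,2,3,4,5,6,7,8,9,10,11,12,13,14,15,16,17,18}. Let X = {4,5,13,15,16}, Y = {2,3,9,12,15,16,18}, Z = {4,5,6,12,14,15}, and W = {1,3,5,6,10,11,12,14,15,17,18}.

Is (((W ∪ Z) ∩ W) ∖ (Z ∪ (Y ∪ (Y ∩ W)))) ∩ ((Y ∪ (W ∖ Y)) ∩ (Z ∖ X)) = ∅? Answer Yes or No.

W ∪ Z = {1,3,4,5,6,10,11,12,14,15,17,18}
(W ∪ Z) ∩ W = {1,3,5,6,10,11,12,14,15,17,18}
Y ∩ W = {3,12,15,18}
Y ∪ (Y ∩ W) = {2,3,9,12,15,16,18}
Z ∪ (Y ∪ (Y ∩ W)) = {2,3,4,5,6,9,12,14,15,16,18}
((W ∪ Z) ∩ W) ∖ (Z ∪ (Y ∪ (Y ∩ W))) = {1,10,11,17}
W ∖ Y = {1,5,6,10,11,14,17}
Y ∪ (W ∖ Y) = {1,2,3,5,6,9,10,11,12,14,15,16,17,18}
Z ∖ X = {6,12,14}
(Y ∪ (W ∖ Y)) ∩ (Z ∖ X) = {6,12,14}
{1,10,11,17} and {6,12,14} share no elements.

Yes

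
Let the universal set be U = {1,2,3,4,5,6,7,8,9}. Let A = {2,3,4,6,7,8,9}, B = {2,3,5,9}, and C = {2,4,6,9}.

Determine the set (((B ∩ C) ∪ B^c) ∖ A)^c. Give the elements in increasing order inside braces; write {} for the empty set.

{2,3,4,5,6,7,8,9}

B ∩ C = {2,9}
B^c = {1,4,6,7,8}
(B ∩ C) ∪ B^c = {1,2,4,6,7,8,9}
((B ∩ C) ∪ B^c) ∖ A = {1}
(((B ∩ C) ∪ B^c) ∖ A)^c = {2,3,4,5,6,7,8,9}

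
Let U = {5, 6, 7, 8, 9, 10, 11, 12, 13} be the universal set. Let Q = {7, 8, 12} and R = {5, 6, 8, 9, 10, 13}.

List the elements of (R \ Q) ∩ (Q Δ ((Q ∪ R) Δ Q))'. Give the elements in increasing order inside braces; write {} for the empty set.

{}

R \ Q = {5, 6, 9, 10, 13}
Q ∪ R = {5, 6, 7, 8, 9, 10, 12, 13}
(Q ∪ R) Δ Q = {5, 6, 9, 10, 13}
Q Δ ((Q ∪ R) Δ Q) = {5, 6, 7, 8, 9, 10, 12, 13}
(Q Δ ((Q ∪ R) Δ Q))' = {11}
(R \ Q) ∩ (Q Δ ((Q ∪ R) Δ Q))' = {}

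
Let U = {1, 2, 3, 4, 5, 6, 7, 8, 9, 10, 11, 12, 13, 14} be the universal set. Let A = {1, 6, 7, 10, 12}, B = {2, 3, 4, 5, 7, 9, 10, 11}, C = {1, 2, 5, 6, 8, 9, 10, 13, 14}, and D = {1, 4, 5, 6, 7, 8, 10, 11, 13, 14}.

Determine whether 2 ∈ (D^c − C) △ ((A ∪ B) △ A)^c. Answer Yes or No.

No

2 ∉ D, so 2 ∈ D^c
2 ∈ D^c and 2 ∈ C, so 2 ∉ D^c − C
2 ∉ A and 2 ∈ B, so 2 ∈ A ∪ B
2 ∈ (A ∪ B) and 2 ∉ A, so 2 ∈ (A ∪ B) △ A
2 ∉ ((A ∪ B) △ A)^c since 2 ∈ ((A ∪ B) △ A)
2 ∉ (D^c − C) and 2 ∉ ((A ∪ B) △ A)^c, so 2 ∉ (D^c − C) △ ((A ∪ B) △ A)^c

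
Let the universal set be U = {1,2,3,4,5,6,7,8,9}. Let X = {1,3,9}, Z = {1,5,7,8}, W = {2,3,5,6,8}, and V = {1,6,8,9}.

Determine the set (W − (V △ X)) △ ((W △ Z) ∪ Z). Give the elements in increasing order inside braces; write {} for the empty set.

V △ X = {3,6,8}
W − (V △ X) = {2,5}
W △ Z = {1,2,3,6,7}
(W △ Z) ∪ Z = {1,2,3,5,6,7,8}
(W − (V △ X)) △ ((W △ Z) ∪ Z) = {1,3,6,7,8}

{1,3,6,7,8}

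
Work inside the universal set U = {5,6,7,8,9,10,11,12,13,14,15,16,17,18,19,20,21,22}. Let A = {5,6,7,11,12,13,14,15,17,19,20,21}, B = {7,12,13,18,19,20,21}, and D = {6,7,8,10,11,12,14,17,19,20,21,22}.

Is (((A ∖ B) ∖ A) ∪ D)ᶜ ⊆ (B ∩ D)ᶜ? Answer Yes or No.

A ∖ B = {5,6,11,14,15,17}
(A ∖ B) ∖ A = {}
((A ∖ B) ∖ A) ∪ D = {6,7,8,10,11,12,14,17,19,20,21,22}
(((A ∖ B) ∖ A) ∪ D)ᶜ = {5,9,13,15,16,18}
B ∩ D = {7,12,19,20,21}
(B ∩ D)ᶜ = {5,6,8,9,10,11,13,14,15,16,17,18,22}
Every element of {5,9,13,15,16,18} is in {5,6,8,9,10,11,13,14,15,16,17,18,22}, so (((A ∖ B) ∖ A) ∪ D)ᶜ ⊆ (B ∩ D)ᶜ.

Yes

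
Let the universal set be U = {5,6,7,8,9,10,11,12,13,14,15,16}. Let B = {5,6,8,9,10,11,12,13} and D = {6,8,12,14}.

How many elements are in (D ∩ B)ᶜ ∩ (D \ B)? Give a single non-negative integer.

D ∩ B = {6,8,12}
(D ∩ B)ᶜ = {5,7,9,10,11,13,14,15,16}
D \ B = {14}
(D ∩ B)ᶜ ∩ (D \ B) = {14}
|(D ∩ B)ᶜ ∩ (D \ B)| = 1

1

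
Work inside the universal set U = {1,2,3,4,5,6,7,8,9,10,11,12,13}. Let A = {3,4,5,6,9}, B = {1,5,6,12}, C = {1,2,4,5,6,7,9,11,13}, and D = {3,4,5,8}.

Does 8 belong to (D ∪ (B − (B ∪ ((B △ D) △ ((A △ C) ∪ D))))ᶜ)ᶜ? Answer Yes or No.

8 ∉ B and 8 ∈ D, so 8 ∈ B △ D
8 ∉ A and 8 ∉ C, so 8 ∉ A △ C
8 ∉ (A △ C) and 8 ∈ D, so 8 ∈ (A △ C) ∪ D
8 ∈ (B △ D) and 8 ∈ ((A △ C) ∪ D), so 8 ∉ (B △ D) △ ((A △ C) ∪ D)
8 ∉ B and 8 ∉ ((B △ D) △ ((A △ C) ∪ D)), so 8 ∉ B ∪ ((B △ D) △ ((A △ C) ∪ D))
8 ∉ B and 8 ∉ (B ∪ ((B △ D) △ ((A △ C) ∪ D))), so 8 ∉ B − (B ∪ ((B △ D) △ ((A △ C) ∪ D)))
8 ∈ (B − (B ∪ ((B △ D) △ ((A △ C) ∪ D))))ᶜ since 8 ∉ (B − (B ∪ ((B △ D) △ ((A △ C) ∪ D))))
8 ∈ D and 8 ∈ (B − (B ∪ ((B △ D) △ ((A △ C) ∪ D))))ᶜ, so 8 ∈ D ∪ (B − (B ∪ ((B △ D) △ ((A △ C) ∪ D))))ᶜ
8 ∉ (D ∪ (B − (B ∪ ((B △ D) △ ((A △ C) ∪ D))))ᶜ)ᶜ since 8 ∈ (D ∪ (B − (B ∪ ((B △ D) △ ((A △ C) ∪ D))))ᶜ)

No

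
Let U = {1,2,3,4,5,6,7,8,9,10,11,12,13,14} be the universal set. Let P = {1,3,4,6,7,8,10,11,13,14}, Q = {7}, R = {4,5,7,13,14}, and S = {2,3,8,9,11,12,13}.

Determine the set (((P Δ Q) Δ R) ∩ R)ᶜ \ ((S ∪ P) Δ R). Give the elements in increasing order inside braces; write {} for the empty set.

P Δ Q = {1,3,4,6,8,10,11,13,14}
(P Δ Q) Δ R = {1,3,5,6,7,8,10,11}
((P Δ Q) Δ R) ∩ R = {5,7}
(((P Δ Q) Δ R) ∩ R)ᶜ = {1,2,3,4,6,8,9,10,11,12,13,14}
S ∪ P = {1,2,3,4,6,7,8,9,10,11,12,13,14}
(S ∪ P) Δ R = {1,2,3,5,6,8,9,10,11,12}
(((P Δ Q) Δ R) ∩ R)ᶜ \ ((S ∪ P) Δ R) = {4,13,14}

{4,13,14}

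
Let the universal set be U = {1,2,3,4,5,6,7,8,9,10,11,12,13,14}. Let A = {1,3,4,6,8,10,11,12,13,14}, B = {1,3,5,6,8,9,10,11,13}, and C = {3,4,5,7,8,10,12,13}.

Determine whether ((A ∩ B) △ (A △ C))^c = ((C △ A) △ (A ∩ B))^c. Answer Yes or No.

Yes

A ∩ B = {1,3,6,8,10,11,13}
A △ C = {1,5,6,7,11,14}
(A ∩ B) △ (A △ C) = {3,5,7,8,10,13,14}
((A ∩ B) △ (A △ C))^c = {1,2,4,6,9,11,12}
C △ A = {1,5,6,7,11,14}
(C △ A) △ (A ∩ B) = {3,5,7,8,10,13,14}
((C △ A) △ (A ∩ B))^c = {1,2,4,6,9,11,12}
Both equal {1,2,4,6,9,11,12}, so ((A ∩ B) △ (A △ C))^c = ((C △ A) △ (A ∩ B))^c.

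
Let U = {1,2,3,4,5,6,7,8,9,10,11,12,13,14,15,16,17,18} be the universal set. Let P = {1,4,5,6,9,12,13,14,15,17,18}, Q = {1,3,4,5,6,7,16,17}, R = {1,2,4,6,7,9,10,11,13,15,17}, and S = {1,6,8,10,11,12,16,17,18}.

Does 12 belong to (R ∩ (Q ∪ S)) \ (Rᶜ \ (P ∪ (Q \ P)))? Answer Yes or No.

No

12 ∉ Q and 12 ∈ S, so 12 ∈ Q ∪ S
12 ∉ R and 12 ∈ (Q ∪ S), so 12 ∉ R ∩ (Q ∪ S)
12 ∉ R, so 12 ∈ Rᶜ
12 ∉ Q and 12 ∈ P, so 12 ∉ Q \ P
12 ∈ P and 12 ∉ (Q \ P), so 12 ∈ P ∪ (Q \ P)
12 ∈ Rᶜ and 12 ∈ (P ∪ (Q \ P)), so 12 ∉ Rᶜ \ (P ∪ (Q \ P))
12 ∉ (R ∩ (Q ∪ S)) and 12 ∉ (Rᶜ \ (P ∪ (Q \ P))), so 12 ∉ (R ∩ (Q ∪ S)) \ (Rᶜ \ (P ∪ (Q \ P)))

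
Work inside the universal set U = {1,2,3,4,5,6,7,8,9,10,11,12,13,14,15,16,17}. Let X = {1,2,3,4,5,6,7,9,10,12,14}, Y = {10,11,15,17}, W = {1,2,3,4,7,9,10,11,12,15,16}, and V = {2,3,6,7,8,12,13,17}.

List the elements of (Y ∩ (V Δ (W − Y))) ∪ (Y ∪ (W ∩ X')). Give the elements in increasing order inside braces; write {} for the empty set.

{10,11,15,16,17}

W − Y = {1,2,3,4,7,9,12,16}
V Δ (W − Y) = {1,4,6,8,9,13,16,17}
Y ∩ (V Δ (W − Y)) = {17}
X' = {8,11,13,15,16,17}
W ∩ X' = {11,15,16}
Y ∪ (W ∩ X') = {10,11,15,16,17}
(Y ∩ (V Δ (W − Y))) ∪ (Y ∪ (W ∩ X')) = {10,11,15,16,17}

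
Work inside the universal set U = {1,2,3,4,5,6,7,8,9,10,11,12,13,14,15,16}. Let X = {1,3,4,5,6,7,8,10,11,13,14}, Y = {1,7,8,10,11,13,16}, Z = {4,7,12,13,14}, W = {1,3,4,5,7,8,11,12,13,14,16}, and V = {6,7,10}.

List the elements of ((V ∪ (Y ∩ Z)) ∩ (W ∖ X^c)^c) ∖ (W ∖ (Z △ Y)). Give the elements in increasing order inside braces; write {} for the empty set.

{6,10}

Y ∩ Z = {7,13}
V ∪ (Y ∩ Z) = {6,7,10,13}
X^c = {2,9,12,15,16}
W ∖ X^c = {1,3,4,5,7,8,11,13,14}
(W ∖ X^c)^c = {2,6,9,10,12,15,16}
(V ∪ (Y ∩ Z)) ∩ (W ∖ X^c)^c = {6,10}
Z △ Y = {1,4,8,10,11,12,14,16}
W ∖ (Z △ Y) = {3,5,7,13}
((V ∪ (Y ∩ Z)) ∩ (W ∖ X^c)^c) ∖ (W ∖ (Z △ Y)) = {6,10}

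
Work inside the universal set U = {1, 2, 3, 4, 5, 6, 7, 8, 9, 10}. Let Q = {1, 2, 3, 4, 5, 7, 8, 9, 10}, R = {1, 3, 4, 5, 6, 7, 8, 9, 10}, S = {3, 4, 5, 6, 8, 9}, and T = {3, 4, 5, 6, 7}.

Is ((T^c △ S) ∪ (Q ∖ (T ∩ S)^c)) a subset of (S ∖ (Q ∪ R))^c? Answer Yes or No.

T^c = {1, 2, 8, 9, 10}
T^c △ S = {1, 2, 3, 4, 5, 6, 10}
T ∩ S = {3, 4, 5, 6}
(T ∩ S)^c = {1, 2, 7, 8, 9, 10}
Q ∖ (T ∩ S)^c = {3, 4, 5}
(T^c △ S) ∪ (Q ∖ (T ∩ S)^c) = {1, 2, 3, 4, 5, 6, 10}
Q ∪ R = {1, 2, 3, 4, 5, 6, 7, 8, 9, 10}
S ∖ (Q ∪ R) = {}
(S ∖ (Q ∪ R))^c = {1, 2, 3, 4, 5, 6, 7, 8, 9, 10}
Every element of {1, 2, 3, 4, 5, 6, 10} is in {1, 2, 3, 4, 5, 6, 7, 8, 9, 10}, so (T^c △ S) ∪ (Q ∖ (T ∩ S)^c) ⊆ (S ∖ (Q ∪ R))^c.

Yes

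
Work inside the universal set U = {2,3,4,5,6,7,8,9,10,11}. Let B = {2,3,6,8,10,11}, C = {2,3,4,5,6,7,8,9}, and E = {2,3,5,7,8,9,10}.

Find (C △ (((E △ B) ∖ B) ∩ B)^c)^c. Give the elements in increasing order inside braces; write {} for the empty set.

{2,3,4,5,6,7,8,9}

E △ B = {5,6,7,9,11}
(E △ B) ∖ B = {5,7,9}
((E △ B) ∖ B) ∩ B = {}
(((E △ B) ∖ B) ∩ B)^c = {2,3,4,5,6,7,8,9,10,11}
C △ (((E △ B) ∖ B) ∩ B)^c = {10,11}
(C △ (((E △ B) ∖ B) ∩ B)^c)^c = {2,3,4,5,6,7,8,9}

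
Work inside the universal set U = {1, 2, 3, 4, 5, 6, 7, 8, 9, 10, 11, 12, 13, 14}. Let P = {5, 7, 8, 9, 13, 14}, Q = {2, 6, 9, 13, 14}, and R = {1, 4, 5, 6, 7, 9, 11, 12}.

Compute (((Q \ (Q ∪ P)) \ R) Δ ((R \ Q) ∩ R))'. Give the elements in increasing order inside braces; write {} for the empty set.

Q ∪ P = {2, 5, 6, 7, 8, 9, 13, 14}
Q \ (Q ∪ P) = {}
(Q \ (Q ∪ P)) \ R = {}
R \ Q = {1, 4, 5, 7, 11, 12}
(R \ Q) ∩ R = {1, 4, 5, 7, 11, 12}
((Q \ (Q ∪ P)) \ R) Δ ((R \ Q) ∩ R) = {1, 4, 5, 7, 11, 12}
(((Q \ (Q ∪ P)) \ R) Δ ((R \ Q) ∩ R))' = {2, 3, 6, 8, 9, 10, 13, 14}

{2, 3, 6, 8, 9, 10, 13, 14}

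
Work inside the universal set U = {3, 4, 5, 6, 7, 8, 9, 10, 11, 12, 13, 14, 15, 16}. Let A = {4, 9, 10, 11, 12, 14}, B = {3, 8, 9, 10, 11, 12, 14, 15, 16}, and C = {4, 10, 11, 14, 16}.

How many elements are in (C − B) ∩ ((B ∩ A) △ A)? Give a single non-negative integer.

1

C − B = {4}
B ∩ A = {9, 10, 11, 12, 14}
(B ∩ A) △ A = {4}
(C − B) ∩ ((B ∩ A) △ A) = {4}
|(C − B) ∩ ((B ∩ A) △ A)| = 1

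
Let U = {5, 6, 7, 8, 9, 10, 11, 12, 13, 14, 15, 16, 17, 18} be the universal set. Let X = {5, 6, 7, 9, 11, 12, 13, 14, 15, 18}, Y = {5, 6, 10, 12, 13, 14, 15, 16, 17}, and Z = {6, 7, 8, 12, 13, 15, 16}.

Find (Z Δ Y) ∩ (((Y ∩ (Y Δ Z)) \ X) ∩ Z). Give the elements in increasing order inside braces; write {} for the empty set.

{}

Z Δ Y = {5, 7, 8, 10, 14, 17}
Y Δ Z = {5, 7, 8, 10, 14, 17}
Y ∩ (Y Δ Z) = {5, 10, 14, 17}
(Y ∩ (Y Δ Z)) \ X = {10, 17}
((Y ∩ (Y Δ Z)) \ X) ∩ Z = {}
(Z Δ Y) ∩ (((Y ∩ (Y Δ Z)) \ X) ∩ Z) = {}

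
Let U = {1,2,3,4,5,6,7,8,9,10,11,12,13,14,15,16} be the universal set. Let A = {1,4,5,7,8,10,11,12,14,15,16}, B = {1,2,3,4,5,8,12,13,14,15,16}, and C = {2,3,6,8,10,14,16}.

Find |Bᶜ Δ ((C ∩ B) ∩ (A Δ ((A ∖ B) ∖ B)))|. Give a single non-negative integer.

8

Bᶜ = {6,7,9,10,11}
C ∩ B = {2,3,8,14,16}
A ∖ B = {7,10,11}
(A ∖ B) ∖ B = {7,10,11}
A Δ ((A ∖ B) ∖ B) = {1,4,5,8,12,14,15,16}
(C ∩ B) ∩ (A Δ ((A ∖ B) ∖ B)) = {8,14,16}
Bᶜ Δ ((C ∩ B) ∩ (A Δ ((A ∖ B) ∖ B))) = {6,7,8,9,10,11,14,16}
|Bᶜ Δ ((C ∩ B) ∩ (A Δ ((A ∖ B) ∖ B)))| = 8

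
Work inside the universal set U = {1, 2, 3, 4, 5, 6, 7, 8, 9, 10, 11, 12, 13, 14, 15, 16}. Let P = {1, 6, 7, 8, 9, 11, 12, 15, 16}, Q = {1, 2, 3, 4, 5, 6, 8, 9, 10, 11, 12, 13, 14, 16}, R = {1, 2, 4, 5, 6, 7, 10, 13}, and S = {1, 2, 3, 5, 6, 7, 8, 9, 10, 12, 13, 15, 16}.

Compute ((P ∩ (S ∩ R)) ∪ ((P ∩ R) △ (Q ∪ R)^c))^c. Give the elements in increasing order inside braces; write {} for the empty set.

S ∩ R = {1, 2, 5, 6, 7, 10, 13}
P ∩ (S ∩ R) = {1, 6, 7}
P ∩ R = {1, 6, 7}
Q ∪ R = {1, 2, 3, 4, 5, 6, 7, 8, 9, 10, 11, 12, 13, 14, 16}
(Q ∪ R)^c = {15}
(P ∩ R) △ (Q ∪ R)^c = {1, 6, 7, 15}
(P ∩ (S ∩ R)) ∪ ((P ∩ R) △ (Q ∪ R)^c) = {1, 6, 7, 15}
((P ∩ (S ∩ R)) ∪ ((P ∩ R) △ (Q ∪ R)^c))^c = {2, 3, 4, 5, 8, 9, 10, 11, 12, 13, 14, 16}

{2, 3, 4, 5, 8, 9, 10, 11, 12, 13, 14, 16}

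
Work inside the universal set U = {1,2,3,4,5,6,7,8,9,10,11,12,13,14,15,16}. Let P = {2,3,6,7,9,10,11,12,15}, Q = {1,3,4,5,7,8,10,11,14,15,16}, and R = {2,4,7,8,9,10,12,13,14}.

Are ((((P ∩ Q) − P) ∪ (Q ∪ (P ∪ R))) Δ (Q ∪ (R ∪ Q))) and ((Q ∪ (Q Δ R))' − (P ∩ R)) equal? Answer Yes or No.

Yes

P ∩ Q = {3,7,10,11,15}
(P ∩ Q) − P = {}
P ∪ R = {2,3,4,6,7,8,9,10,11,12,13,14,15}
Q ∪ (P ∪ R) = {1,2,3,4,5,6,7,8,9,10,11,12,13,14,15,16}
((P ∩ Q) − P) ∪ (Q ∪ (P ∪ R)) = {1,2,3,4,5,6,7,8,9,10,11,12,13,14,15,16}
R ∪ Q = {1,2,3,4,5,7,8,9,10,11,12,13,14,15,16}
Q ∪ (R ∪ Q) = {1,2,3,4,5,7,8,9,10,11,12,13,14,15,16}
(((P ∩ Q) − P) ∪ (Q ∪ (P ∪ R))) Δ (Q ∪ (R ∪ Q)) = {6}
Q Δ R = {1,2,3,5,9,11,12,13,15,16}
Q ∪ (Q Δ R) = {1,2,3,4,5,7,8,9,10,11,12,13,14,15,16}
(Q ∪ (Q Δ R))' = {6}
P ∩ R = {2,7,9,10,12}
(Q ∪ (Q Δ R))' − (P ∩ R) = {6}
Both equal {6}, so (((P ∩ Q) − P) ∪ (Q ∪ (P ∪ R))) Δ (Q ∪ (R ∪ Q)) = (Q ∪ (Q Δ R))' − (P ∩ R).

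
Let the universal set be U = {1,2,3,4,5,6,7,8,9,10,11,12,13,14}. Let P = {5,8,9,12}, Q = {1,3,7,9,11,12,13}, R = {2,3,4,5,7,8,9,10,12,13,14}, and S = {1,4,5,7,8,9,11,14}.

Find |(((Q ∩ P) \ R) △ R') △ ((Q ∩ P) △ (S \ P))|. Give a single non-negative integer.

6

Q ∩ P = {9,12}
(Q ∩ P) \ R = {}
R' = {1,6,11}
((Q ∩ P) \ R) △ R' = {1,6,11}
S \ P = {1,4,7,11,14}
(Q ∩ P) △ (S \ P) = {1,4,7,9,11,12,14}
(((Q ∩ P) \ R) △ R') △ ((Q ∩ P) △ (S \ P)) = {4,6,7,9,12,14}
|(((Q ∩ P) \ R) △ R') △ ((Q ∩ P) △ (S \ P))| = 6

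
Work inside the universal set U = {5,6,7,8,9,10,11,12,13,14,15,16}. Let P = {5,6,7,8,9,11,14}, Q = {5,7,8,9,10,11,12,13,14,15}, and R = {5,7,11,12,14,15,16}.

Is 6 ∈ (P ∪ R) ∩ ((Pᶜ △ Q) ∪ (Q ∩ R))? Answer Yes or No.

6 ∈ P and 6 ∉ R, so 6 ∈ P ∪ R
6 ∈ P, so 6 ∉ Pᶜ
6 ∉ Pᶜ and 6 ∉ Q, so 6 ∉ Pᶜ △ Q
6 ∉ Q and 6 ∉ R, so 6 ∉ Q ∩ R
6 ∉ (Pᶜ △ Q) and 6 ∉ (Q ∩ R), so 6 ∉ (Pᶜ △ Q) ∪ (Q ∩ R)
6 ∈ (P ∪ R) and 6 ∉ ((Pᶜ △ Q) ∪ (Q ∩ R)), so 6 ∉ (P ∪ R) ∩ ((Pᶜ △ Q) ∪ (Q ∩ R))

No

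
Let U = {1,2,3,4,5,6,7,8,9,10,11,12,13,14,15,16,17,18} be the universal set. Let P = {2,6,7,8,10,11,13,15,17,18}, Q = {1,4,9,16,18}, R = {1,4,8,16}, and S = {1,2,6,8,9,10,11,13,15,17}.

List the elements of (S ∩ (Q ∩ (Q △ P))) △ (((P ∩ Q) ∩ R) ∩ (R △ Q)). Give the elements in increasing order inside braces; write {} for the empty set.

{1,9}

Q △ P = {1,2,4,6,7,8,9,10,11,13,15,16,17}
Q ∩ (Q △ P) = {1,4,9,16}
S ∩ (Q ∩ (Q △ P)) = {1,9}
P ∩ Q = {18}
(P ∩ Q) ∩ R = {}
R △ Q = {8,9,18}
((P ∩ Q) ∩ R) ∩ (R △ Q) = {}
(S ∩ (Q ∩ (Q △ P))) △ (((P ∩ Q) ∩ R) ∩ (R △ Q)) = {1,9}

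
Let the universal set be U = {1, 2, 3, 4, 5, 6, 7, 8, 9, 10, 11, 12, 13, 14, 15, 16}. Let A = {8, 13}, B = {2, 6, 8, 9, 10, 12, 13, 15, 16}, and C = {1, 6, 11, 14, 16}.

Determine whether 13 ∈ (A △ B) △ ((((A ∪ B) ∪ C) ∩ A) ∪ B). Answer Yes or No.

13 ∈ A and 13 ∈ B, so 13 ∉ A △ B
13 ∈ A and 13 ∈ B, so 13 ∈ A ∪ B
13 ∈ (A ∪ B) and 13 ∉ C, so 13 ∈ (A ∪ B) ∪ C
13 ∈ ((A ∪ B) ∪ C) and 13 ∈ A, so 13 ∈ ((A ∪ B) ∪ C) ∩ A
13 ∈ (((A ∪ B) ∪ C) ∩ A) and 13 ∈ B, so 13 ∈ (((A ∪ B) ∪ C) ∩ A) ∪ B
13 ∉ (A △ B) and 13 ∈ ((((A ∪ B) ∪ C) ∩ A) ∪ B), so 13 ∈ (A △ B) △ ((((A ∪ B) ∪ C) ∩ A) ∪ B)

Yes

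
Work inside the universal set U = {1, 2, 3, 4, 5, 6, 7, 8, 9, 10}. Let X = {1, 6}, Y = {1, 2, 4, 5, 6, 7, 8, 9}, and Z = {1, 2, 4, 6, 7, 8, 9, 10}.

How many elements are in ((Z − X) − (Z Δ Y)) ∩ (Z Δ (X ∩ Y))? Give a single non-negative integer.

Z − X = {2, 4, 7, 8, 9, 10}
Z Δ Y = {5, 10}
(Z − X) − (Z Δ Y) = {2, 4, 7, 8, 9}
X ∩ Y = {1, 6}
Z Δ (X ∩ Y) = {2, 4, 7, 8, 9, 10}
((Z − X) − (Z Δ Y)) ∩ (Z Δ (X ∩ Y)) = {2, 4, 7, 8, 9}
|((Z − X) − (Z Δ Y)) ∩ (Z Δ (X ∩ Y))| = 5

5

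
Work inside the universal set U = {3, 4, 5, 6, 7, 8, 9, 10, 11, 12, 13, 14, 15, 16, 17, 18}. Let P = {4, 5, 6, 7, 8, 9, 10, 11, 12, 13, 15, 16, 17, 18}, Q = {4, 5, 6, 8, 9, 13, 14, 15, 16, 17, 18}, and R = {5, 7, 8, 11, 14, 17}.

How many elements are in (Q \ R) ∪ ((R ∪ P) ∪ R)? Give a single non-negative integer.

15

Q \ R = {4, 6, 9, 13, 15, 16, 18}
R ∪ P = {4, 5, 6, 7, 8, 9, 10, 11, 12, 13, 14, 15, 16, 17, 18}
(R ∪ P) ∪ R = {4, 5, 6, 7, 8, 9, 10, 11, 12, 13, 14, 15, 16, 17, 18}
(Q \ R) ∪ ((R ∪ P) ∪ R) = {4, 5, 6, 7, 8, 9, 10, 11, 12, 13, 14, 15, 16, 17, 18}
|(Q \ R) ∪ ((R ∪ P) ∪ R)| = 15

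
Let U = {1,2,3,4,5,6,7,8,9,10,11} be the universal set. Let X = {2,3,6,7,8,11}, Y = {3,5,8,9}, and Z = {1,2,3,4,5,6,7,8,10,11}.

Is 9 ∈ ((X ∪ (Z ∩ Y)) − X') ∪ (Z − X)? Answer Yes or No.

9 ∉ Z and 9 ∈ Y, so 9 ∉ Z ∩ Y
9 ∉ X and 9 ∉ (Z ∩ Y), so 9 ∉ X ∪ (Z ∩ Y)
9 ∉ X, so 9 ∈ X'
9 ∉ (X ∪ (Z ∩ Y)) and 9 ∈ X', so 9 ∉ (X ∪ (Z ∩ Y)) − X'
9 ∉ Z and 9 ∉ X, so 9 ∉ Z − X
9 ∉ ((X ∪ (Z ∩ Y)) − X') and 9 ∉ (Z − X), so 9 ∉ ((X ∪ (Z ∩ Y)) − X') ∪ (Z − X)

No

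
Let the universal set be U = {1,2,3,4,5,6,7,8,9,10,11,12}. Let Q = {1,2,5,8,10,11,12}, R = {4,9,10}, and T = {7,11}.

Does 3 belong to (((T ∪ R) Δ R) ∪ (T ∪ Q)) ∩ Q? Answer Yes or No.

No

3 ∉ T and 3 ∉ R, so 3 ∉ T ∪ R
3 ∉ (T ∪ R) and 3 ∉ R, so 3 ∉ (T ∪ R) Δ R
3 ∉ T and 3 ∉ Q, so 3 ∉ T ∪ Q
3 ∉ ((T ∪ R) Δ R) and 3 ∉ (T ∪ Q), so 3 ∉ ((T ∪ R) Δ R) ∪ (T ∪ Q)
3 ∉ (((T ∪ R) Δ R) ∪ (T ∪ Q)) and 3 ∉ Q, so 3 ∉ (((T ∪ R) Δ R) ∪ (T ∪ Q)) ∩ Q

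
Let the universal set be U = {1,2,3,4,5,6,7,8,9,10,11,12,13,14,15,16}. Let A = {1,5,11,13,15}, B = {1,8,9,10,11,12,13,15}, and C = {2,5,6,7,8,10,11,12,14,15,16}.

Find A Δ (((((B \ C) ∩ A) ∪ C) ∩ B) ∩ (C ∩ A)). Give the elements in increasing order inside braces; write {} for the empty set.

B \ C = {1,9,13}
(B \ C) ∩ A = {1,13}
((B \ C) ∩ A) ∪ C = {1,2,5,6,7,8,10,11,12,13,14,15,16}
(((B \ C) ∩ A) ∪ C) ∩ B = {1,8,10,11,12,13,15}
C ∩ A = {5,11,15}
((((B \ C) ∩ A) ∪ C) ∩ B) ∩ (C ∩ A) = {11,15}
A Δ (((((B \ C) ∩ A) ∪ C) ∩ B) ∩ (C ∩ A)) = {1,5,13}

{1,5,13}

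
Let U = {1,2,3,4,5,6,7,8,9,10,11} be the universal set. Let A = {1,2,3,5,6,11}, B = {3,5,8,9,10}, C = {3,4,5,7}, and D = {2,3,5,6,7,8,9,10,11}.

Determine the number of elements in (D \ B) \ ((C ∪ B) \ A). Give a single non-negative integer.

3

D \ B = {2,6,7,11}
C ∪ B = {3,4,5,7,8,9,10}
(C ∪ B) \ A = {4,7,8,9,10}
(D \ B) \ ((C ∪ B) \ A) = {2,6,11}
|(D \ B) \ ((C ∪ B) \ A)| = 3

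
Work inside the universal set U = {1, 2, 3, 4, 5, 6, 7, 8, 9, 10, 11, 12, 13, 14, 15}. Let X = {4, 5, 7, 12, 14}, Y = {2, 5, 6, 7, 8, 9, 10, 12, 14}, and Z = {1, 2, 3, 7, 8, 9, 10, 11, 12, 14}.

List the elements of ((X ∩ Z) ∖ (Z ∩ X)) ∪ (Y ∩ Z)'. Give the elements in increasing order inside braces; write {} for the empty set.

{1, 3, 4, 5, 6, 11, 13, 15}

X ∩ Z = {7, 12, 14}
Z ∩ X = {7, 12, 14}
(X ∩ Z) ∖ (Z ∩ X) = {}
Y ∩ Z = {2, 7, 8, 9, 10, 12, 14}
(Y ∩ Z)' = {1, 3, 4, 5, 6, 11, 13, 15}
((X ∩ Z) ∖ (Z ∩ X)) ∪ (Y ∩ Z)' = {1, 3, 4, 5, 6, 11, 13, 15}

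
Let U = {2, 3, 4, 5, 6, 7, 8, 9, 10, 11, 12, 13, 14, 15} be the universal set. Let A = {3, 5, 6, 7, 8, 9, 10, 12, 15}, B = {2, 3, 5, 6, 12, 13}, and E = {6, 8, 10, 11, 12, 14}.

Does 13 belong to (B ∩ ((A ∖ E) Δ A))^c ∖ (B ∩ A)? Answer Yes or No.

Yes

13 ∉ A and 13 ∉ E, so 13 ∉ A ∖ E
13 ∉ (A ∖ E) and 13 ∉ A, so 13 ∉ (A ∖ E) Δ A
13 ∈ B and 13 ∉ ((A ∖ E) Δ A), so 13 ∉ B ∩ ((A ∖ E) Δ A)
13 ∈ (B ∩ ((A ∖ E) Δ A))^c since 13 ∉ (B ∩ ((A ∖ E) Δ A))
13 ∈ B and 13 ∉ A, so 13 ∉ B ∩ A
13 ∈ (B ∩ ((A ∖ E) Δ A))^c and 13 ∉ (B ∩ A), so 13 ∈ (B ∩ ((A ∖ E) Δ A))^c ∖ (B ∩ A)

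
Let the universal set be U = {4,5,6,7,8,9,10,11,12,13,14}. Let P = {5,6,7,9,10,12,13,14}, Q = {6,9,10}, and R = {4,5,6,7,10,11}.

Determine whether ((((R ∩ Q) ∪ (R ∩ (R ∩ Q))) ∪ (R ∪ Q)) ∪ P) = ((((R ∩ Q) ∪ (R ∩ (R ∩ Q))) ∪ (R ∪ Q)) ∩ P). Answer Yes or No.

R ∩ Q = {6,10}
R ∩ (R ∩ Q) = {6,10}
(R ∩ Q) ∪ (R ∩ (R ∩ Q)) = {6,10}
R ∪ Q = {4,5,6,7,9,10,11}
((R ∩ Q) ∪ (R ∩ (R ∩ Q))) ∪ (R ∪ Q) = {4,5,6,7,9,10,11}
(((R ∩ Q) ∪ (R ∩ (R ∩ Q))) ∪ (R ∪ Q)) ∪ P = {4,5,6,7,9,10,11,12,13,14}
(((R ∩ Q) ∪ (R ∩ (R ∩ Q))) ∪ (R ∪ Q)) ∩ P = {5,6,7,9,10}
4 ∈ (((R ∩ Q) ∪ (R ∩ (R ∩ Q))) ∪ (R ∪ Q)) ∪ P but 4 ∉ (((R ∩ Q) ∪ (R ∩ (R ∩ Q))) ∪ (R ∪ Q)) ∩ P, so they differ.

No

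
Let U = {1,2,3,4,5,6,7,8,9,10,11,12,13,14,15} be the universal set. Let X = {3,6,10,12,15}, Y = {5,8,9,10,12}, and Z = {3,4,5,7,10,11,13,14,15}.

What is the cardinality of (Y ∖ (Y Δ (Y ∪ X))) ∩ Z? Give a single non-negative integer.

Y ∪ X = {3,5,6,8,9,10,12,15}
Y Δ (Y ∪ X) = {3,6,15}
Y ∖ (Y Δ (Y ∪ X)) = {5,8,9,10,12}
(Y ∖ (Y Δ (Y ∪ X))) ∩ Z = {5,10}
|(Y ∖ (Y Δ (Y ∪ X))) ∩ Z| = 2

2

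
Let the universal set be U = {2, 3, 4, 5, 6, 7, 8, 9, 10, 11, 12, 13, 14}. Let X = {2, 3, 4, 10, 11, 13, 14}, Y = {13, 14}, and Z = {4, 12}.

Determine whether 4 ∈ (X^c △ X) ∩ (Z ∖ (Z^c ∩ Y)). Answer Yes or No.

4 ∈ X, so 4 ∉ X^c
4 ∉ X^c and 4 ∈ X, so 4 ∈ X^c △ X
4 ∈ Z, so 4 ∉ Z^c
4 ∉ Z^c and 4 ∉ Y, so 4 ∉ Z^c ∩ Y
4 ∈ Z and 4 ∉ (Z^c ∩ Y), so 4 ∈ Z ∖ (Z^c ∩ Y)
4 ∈ (X^c △ X) and 4 ∈ (Z ∖ (Z^c ∩ Y)), so 4 ∈ (X^c △ X) ∩ (Z ∖ (Z^c ∩ Y))

Yes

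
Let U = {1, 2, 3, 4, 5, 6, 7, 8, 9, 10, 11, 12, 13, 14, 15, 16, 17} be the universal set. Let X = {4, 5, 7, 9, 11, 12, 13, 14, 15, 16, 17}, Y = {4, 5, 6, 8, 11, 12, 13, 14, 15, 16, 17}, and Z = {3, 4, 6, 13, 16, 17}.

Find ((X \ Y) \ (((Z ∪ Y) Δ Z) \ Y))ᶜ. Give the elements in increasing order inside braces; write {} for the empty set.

{1, 2, 3, 4, 5, 6, 8, 10, 11, 12, 13, 14, 15, 16, 17}

X \ Y = {7, 9}
Z ∪ Y = {3, 4, 5, 6, 8, 11, 12, 13, 14, 15, 16, 17}
(Z ∪ Y) Δ Z = {5, 8, 11, 12, 14, 15}
((Z ∪ Y) Δ Z) \ Y = {}
(X \ Y) \ (((Z ∪ Y) Δ Z) \ Y) = {7, 9}
((X \ Y) \ (((Z ∪ Y) Δ Z) \ Y))ᶜ = {1, 2, 3, 4, 5, 6, 8, 10, 11, 12, 13, 14, 15, 16, 17}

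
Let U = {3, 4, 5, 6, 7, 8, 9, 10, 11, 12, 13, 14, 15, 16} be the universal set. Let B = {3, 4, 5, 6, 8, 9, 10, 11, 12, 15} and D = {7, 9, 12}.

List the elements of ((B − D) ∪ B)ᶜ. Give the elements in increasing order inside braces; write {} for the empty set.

B − D = {3, 4, 5, 6, 8, 10, 11, 15}
(B − D) ∪ B = {3, 4, 5, 6, 8, 9, 10, 11, 12, 15}
((B − D) ∪ B)ᶜ = {7, 13, 14, 16}

{7, 13, 14, 16}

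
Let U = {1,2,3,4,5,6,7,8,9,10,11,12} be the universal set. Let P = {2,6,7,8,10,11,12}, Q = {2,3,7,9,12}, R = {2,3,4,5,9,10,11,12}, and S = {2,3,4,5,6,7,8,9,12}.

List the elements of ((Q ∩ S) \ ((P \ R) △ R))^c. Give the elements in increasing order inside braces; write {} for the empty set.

Q ∩ S = {2,3,7,9,12}
P \ R = {6,7,8}
(P \ R) △ R = {2,3,4,5,6,7,8,9,10,11,12}
(Q ∩ S) \ ((P \ R) △ R) = {}
((Q ∩ S) \ ((P \ R) △ R))^c = {1,2,3,4,5,6,7,8,9,10,11,12}

{1,2,3,4,5,6,7,8,9,10,11,12}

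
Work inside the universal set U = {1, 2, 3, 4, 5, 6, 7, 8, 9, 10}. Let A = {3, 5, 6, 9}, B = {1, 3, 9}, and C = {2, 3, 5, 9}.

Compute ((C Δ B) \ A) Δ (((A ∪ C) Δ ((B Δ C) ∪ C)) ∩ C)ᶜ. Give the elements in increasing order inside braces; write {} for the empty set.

C Δ B = {1, 2, 5}
(C Δ B) \ A = {1, 2}
A ∪ C = {2, 3, 5, 6, 9}
B Δ C = {1, 2, 5}
(B Δ C) ∪ C = {1, 2, 3, 5, 9}
(A ∪ C) Δ ((B Δ C) ∪ C) = {1, 6}
((A ∪ C) Δ ((B Δ C) ∪ C)) ∩ C = {}
(((A ∪ C) Δ ((B Δ C) ∪ C)) ∩ C)ᶜ = {1, 2, 3, 4, 5, 6, 7, 8, 9, 10}
((C Δ B) \ A) Δ (((A ∪ C) Δ ((B Δ C) ∪ C)) ∩ C)ᶜ = {3, 4, 5, 6, 7, 8, 9, 10}

{3, 4, 5, 6, 7, 8, 9, 10}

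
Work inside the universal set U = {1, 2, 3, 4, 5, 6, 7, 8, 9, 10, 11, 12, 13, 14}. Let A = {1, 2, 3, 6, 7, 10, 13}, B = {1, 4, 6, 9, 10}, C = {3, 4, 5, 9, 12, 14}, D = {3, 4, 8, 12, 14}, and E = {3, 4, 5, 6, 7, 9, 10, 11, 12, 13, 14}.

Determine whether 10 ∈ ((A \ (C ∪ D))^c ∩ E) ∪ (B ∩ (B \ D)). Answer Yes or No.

10 ∉ C and 10 ∉ D, so 10 ∉ C ∪ D
10 ∈ A and 10 ∉ (C ∪ D), so 10 ∈ A \ (C ∪ D)
10 ∉ (A \ (C ∪ D))^c since 10 ∈ (A \ (C ∪ D))
10 ∉ (A \ (C ∪ D))^c and 10 ∈ E, so 10 ∉ (A \ (C ∪ D))^c ∩ E
10 ∈ B and 10 ∉ D, so 10 ∈ B \ D
10 ∈ B and 10 ∈ (B \ D), so 10 ∈ B ∩ (B \ D)
10 ∉ ((A \ (C ∪ D))^c ∩ E) and 10 ∈ (B ∩ (B \ D)), so 10 ∈ ((A \ (C ∪ D))^c ∩ E) ∪ (B ∩ (B \ D))

Yes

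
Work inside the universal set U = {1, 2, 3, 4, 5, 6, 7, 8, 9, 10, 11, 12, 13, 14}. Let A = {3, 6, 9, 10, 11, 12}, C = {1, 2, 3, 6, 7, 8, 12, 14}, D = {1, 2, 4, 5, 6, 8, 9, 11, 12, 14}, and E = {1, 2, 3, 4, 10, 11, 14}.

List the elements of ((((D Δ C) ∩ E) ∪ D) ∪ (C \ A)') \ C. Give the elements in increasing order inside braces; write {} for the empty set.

{4, 5, 9, 10, 11, 13}

D Δ C = {3, 4, 5, 7, 9, 11}
(D Δ C) ∩ E = {3, 4, 11}
((D Δ C) ∩ E) ∪ D = {1, 2, 3, 4, 5, 6, 8, 9, 11, 12, 14}
C \ A = {1, 2, 7, 8, 14}
(C \ A)' = {3, 4, 5, 6, 9, 10, 11, 12, 13}
(((D Δ C) ∩ E) ∪ D) ∪ (C \ A)' = {1, 2, 3, 4, 5, 6, 8, 9, 10, 11, 12, 13, 14}
((((D Δ C) ∩ E) ∪ D) ∪ (C \ A)') \ C = {4, 5, 9, 10, 11, 13}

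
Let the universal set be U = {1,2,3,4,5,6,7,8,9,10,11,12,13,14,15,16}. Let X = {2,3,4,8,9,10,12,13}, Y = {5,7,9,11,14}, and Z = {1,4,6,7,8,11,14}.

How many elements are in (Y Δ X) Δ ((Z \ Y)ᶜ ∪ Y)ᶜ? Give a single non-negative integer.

Y Δ X = {2,3,4,5,7,8,10,11,12,13,14}
Z \ Y = {1,4,6,8}
(Z \ Y)ᶜ = {2,3,5,7,9,10,11,12,13,14,15,16}
(Z \ Y)ᶜ ∪ Y = {2,3,5,7,9,10,11,12,13,14,15,16}
((Z \ Y)ᶜ ∪ Y)ᶜ = {1,4,6,8}
(Y Δ X) Δ ((Z \ Y)ᶜ ∪ Y)ᶜ = {1,2,3,5,6,7,10,11,12,13,14}
|(Y Δ X) Δ ((Z \ Y)ᶜ ∪ Y)ᶜ| = 11

11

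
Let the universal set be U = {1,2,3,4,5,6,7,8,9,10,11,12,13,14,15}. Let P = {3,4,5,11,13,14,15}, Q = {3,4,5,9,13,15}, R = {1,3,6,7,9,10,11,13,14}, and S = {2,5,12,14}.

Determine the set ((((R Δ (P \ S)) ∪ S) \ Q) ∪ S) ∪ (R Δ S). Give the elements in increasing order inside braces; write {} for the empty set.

{1,2,3,5,6,7,9,10,11,12,13,14}

P \ S = {3,4,11,13,15}
R Δ (P \ S) = {1,4,6,7,9,10,14,15}
(R Δ (P \ S)) ∪ S = {1,2,4,5,6,7,9,10,12,14,15}
((R Δ (P \ S)) ∪ S) \ Q = {1,2,6,7,10,12,14}
(((R Δ (P \ S)) ∪ S) \ Q) ∪ S = {1,2,5,6,7,10,12,14}
R Δ S = {1,2,3,5,6,7,9,10,11,12,13}
((((R Δ (P \ S)) ∪ S) \ Q) ∪ S) ∪ (R Δ S) = {1,2,3,5,6,7,9,10,11,12,13,14}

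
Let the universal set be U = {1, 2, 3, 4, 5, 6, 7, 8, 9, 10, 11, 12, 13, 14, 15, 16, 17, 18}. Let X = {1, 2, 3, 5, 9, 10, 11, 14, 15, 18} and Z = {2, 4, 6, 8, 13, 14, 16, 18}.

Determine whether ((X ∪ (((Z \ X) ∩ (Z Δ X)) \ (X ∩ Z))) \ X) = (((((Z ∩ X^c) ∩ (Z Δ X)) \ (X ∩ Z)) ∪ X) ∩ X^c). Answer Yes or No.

Yes

Z \ X = {4, 6, 8, 13, 16}
Z Δ X = {1, 3, 4, 5, 6, 8, 9, 10, 11, 13, 15, 16}
(Z \ X) ∩ (Z Δ X) = {4, 6, 8, 13, 16}
X ∩ Z = {2, 14, 18}
((Z \ X) ∩ (Z Δ X)) \ (X ∩ Z) = {4, 6, 8, 13, 16}
X ∪ (((Z \ X) ∩ (Z Δ X)) \ (X ∩ Z)) = {1, 2, 3, 4, 5, 6, 8, 9, 10, 11, 13, 14, 15, 16, 18}
(X ∪ (((Z \ X) ∩ (Z Δ X)) \ (X ∩ Z))) \ X = {4, 6, 8, 13, 16}
X^c = {4, 6, 7, 8, 12, 13, 16, 17}
Z ∩ X^c = {4, 6, 8, 13, 16}
(Z ∩ X^c) ∩ (Z Δ X) = {4, 6, 8, 13, 16}
((Z ∩ X^c) ∩ (Z Δ X)) \ (X ∩ Z) = {4, 6, 8, 13, 16}
(((Z ∩ X^c) ∩ (Z Δ X)) \ (X ∩ Z)) ∪ X = {1, 2, 3, 4, 5, 6, 8, 9, 10, 11, 13, 14, 15, 16, 18}
((((Z ∩ X^c) ∩ (Z Δ X)) \ (X ∩ Z)) ∪ X) ∩ X^c = {4, 6, 8, 13, 16}
Both equal {4, 6, 8, 13, 16}, so (X ∪ (((Z \ X) ∩ (Z Δ X)) \ (X ∩ Z))) \ X = ((((Z ∩ X^c) ∩ (Z Δ X)) \ (X ∩ Z)) ∪ X) ∩ X^c.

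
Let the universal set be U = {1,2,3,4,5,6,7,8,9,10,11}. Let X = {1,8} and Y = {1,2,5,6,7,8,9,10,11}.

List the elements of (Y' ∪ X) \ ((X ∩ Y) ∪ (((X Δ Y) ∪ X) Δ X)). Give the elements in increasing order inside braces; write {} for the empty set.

Y' = {3,4}
Y' ∪ X = {1,3,4,8}
X ∩ Y = {1,8}
X Δ Y = {2,5,6,7,9,10,11}
(X Δ Y) ∪ X = {1,2,5,6,7,8,9,10,11}
((X Δ Y) ∪ X) Δ X = {2,5,6,7,9,10,11}
(X ∩ Y) ∪ (((X Δ Y) ∪ X) Δ X) = {1,2,5,6,7,8,9,10,11}
(Y' ∪ X) \ ((X ∩ Y) ∪ (((X Δ Y) ∪ X) Δ X)) = {3,4}

{3,4}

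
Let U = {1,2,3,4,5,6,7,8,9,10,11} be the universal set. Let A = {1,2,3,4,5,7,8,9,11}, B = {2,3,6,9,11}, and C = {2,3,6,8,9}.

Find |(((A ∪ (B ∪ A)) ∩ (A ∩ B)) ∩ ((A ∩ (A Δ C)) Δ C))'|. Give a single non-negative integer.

B ∪ A = {1,2,3,4,5,6,7,8,9,11}
A ∪ (B ∪ A) = {1,2,3,4,5,6,7,8,9,11}
A ∩ B = {2,3,9,11}
(A ∪ (B ∪ A)) ∩ (A ∩ B) = {2,3,9,11}
A Δ C = {1,4,5,6,7,11}
A ∩ (A Δ C) = {1,4,5,7,11}
(A ∩ (A Δ C)) Δ C = {1,2,3,4,5,6,7,8,9,11}
((A ∪ (B ∪ A)) ∩ (A ∩ B)) ∩ ((A ∩ (A Δ C)) Δ C) = {2,3,9,11}
(((A ∪ (B ∪ A)) ∩ (A ∩ B)) ∩ ((A ∩ (A Δ C)) Δ C))' = {1,4,5,6,7,8,10}
|(((A ∪ (B ∪ A)) ∩ (A ∩ B)) ∩ ((A ∩ (A Δ C)) Δ C))'| = 7

7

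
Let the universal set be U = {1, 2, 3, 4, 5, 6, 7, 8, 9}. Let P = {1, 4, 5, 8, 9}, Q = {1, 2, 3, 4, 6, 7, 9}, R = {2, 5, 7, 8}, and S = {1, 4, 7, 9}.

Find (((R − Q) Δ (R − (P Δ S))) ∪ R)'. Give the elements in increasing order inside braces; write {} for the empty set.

R − Q = {5, 8}
P Δ S = {5, 7, 8}
R − (P Δ S) = {2}
(R − Q) Δ (R − (P Δ S)) = {2, 5, 8}
((R − Q) Δ (R − (P Δ S))) ∪ R = {2, 5, 7, 8}
(((R − Q) Δ (R − (P Δ S))) ∪ R)' = {1, 3, 4, 6, 9}

{1, 3, 4, 6, 9}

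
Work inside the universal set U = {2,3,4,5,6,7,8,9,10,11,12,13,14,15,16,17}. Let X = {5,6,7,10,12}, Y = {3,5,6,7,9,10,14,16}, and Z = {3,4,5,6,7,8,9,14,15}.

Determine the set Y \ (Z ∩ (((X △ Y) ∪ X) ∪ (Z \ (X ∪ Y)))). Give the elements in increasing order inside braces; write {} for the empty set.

{10,16}

X △ Y = {3,9,12,14,16}
(X △ Y) ∪ X = {3,5,6,7,9,10,12,14,16}
X ∪ Y = {3,5,6,7,9,10,12,14,16}
Z \ (X ∪ Y) = {4,8,15}
((X △ Y) ∪ X) ∪ (Z \ (X ∪ Y)) = {3,4,5,6,7,8,9,10,12,14,15,16}
Z ∩ (((X △ Y) ∪ X) ∪ (Z \ (X ∪ Y))) = {3,4,5,6,7,8,9,14,15}
Y \ (Z ∩ (((X △ Y) ∪ X) ∪ (Z \ (X ∪ Y)))) = {10,16}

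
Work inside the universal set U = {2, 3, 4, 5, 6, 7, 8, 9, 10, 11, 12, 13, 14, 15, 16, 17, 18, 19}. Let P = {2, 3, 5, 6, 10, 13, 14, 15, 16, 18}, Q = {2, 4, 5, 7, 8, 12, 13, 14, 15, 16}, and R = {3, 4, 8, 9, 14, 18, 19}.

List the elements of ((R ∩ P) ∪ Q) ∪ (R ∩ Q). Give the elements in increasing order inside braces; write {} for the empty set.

{2, 3, 4, 5, 7, 8, 12, 13, 14, 15, 16, 18}

R ∩ P = {3, 14, 18}
(R ∩ P) ∪ Q = {2, 3, 4, 5, 7, 8, 12, 13, 14, 15, 16, 18}
R ∩ Q = {4, 8, 14}
((R ∩ P) ∪ Q) ∪ (R ∩ Q) = {2, 3, 4, 5, 7, 8, 12, 13, 14, 15, 16, 18}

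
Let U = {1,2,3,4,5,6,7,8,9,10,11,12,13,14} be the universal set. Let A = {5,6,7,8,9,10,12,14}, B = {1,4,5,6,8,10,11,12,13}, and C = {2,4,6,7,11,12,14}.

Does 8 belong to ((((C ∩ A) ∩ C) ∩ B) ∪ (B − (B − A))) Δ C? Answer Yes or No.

Yes

8 ∉ C and 8 ∈ A, so 8 ∉ C ∩ A
8 ∉ (C ∩ A) and 8 ∉ C, so 8 ∉ (C ∩ A) ∩ C
8 ∉ ((C ∩ A) ∩ C) and 8 ∈ B, so 8 ∉ ((C ∩ A) ∩ C) ∩ B
8 ∈ B and 8 ∈ A, so 8 ∉ B − A
8 ∈ B and 8 ∉ (B − A), so 8 ∈ B − (B − A)
8 ∉ (((C ∩ A) ∩ C) ∩ B) and 8 ∈ (B − (B − A)), so 8 ∈ (((C ∩ A) ∩ C) ∩ B) ∪ (B − (B − A))
8 ∈ ((((C ∩ A) ∩ C) ∩ B) ∪ (B − (B − A))) and 8 ∉ C, so 8 ∈ ((((C ∩ A) ∩ C) ∩ B) ∪ (B − (B − A))) Δ C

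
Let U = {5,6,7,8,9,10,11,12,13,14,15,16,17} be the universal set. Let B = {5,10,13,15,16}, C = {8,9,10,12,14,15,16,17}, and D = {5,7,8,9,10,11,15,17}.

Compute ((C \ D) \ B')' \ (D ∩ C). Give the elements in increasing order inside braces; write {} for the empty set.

{5,6,7,11,12,13,14}

C \ D = {12,14,16}
B' = {6,7,8,9,11,12,14,17}
(C \ D) \ B' = {16}
((C \ D) \ B')' = {5,6,7,8,9,10,11,12,13,14,15,17}
D ∩ C = {8,9,10,15,17}
((C \ D) \ B')' \ (D ∩ C) = {5,6,7,11,12,13,14}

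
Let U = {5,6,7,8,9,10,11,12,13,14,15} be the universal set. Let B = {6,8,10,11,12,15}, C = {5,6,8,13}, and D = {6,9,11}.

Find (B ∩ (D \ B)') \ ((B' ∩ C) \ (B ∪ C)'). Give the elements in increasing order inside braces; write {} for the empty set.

D \ B = {9}
(D \ B)' = {5,6,7,8,10,11,12,13,14,15}
B ∩ (D \ B)' = {6,8,10,11,12,15}
B' = {5,7,9,13,14}
B' ∩ C = {5,13}
B ∪ C = {5,6,8,10,11,12,13,15}
(B ∪ C)' = {7,9,14}
(B' ∩ C) \ (B ∪ C)' = {5,13}
(B ∩ (D \ B)') \ ((B' ∩ C) \ (B ∪ C)') = {6,8,10,11,12,15}

{6,8,10,11,12,15}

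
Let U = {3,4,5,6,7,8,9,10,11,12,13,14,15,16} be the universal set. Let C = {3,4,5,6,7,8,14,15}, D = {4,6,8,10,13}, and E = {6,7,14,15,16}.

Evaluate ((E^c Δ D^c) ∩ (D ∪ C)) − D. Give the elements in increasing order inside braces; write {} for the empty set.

E^c = {3,4,5,8,9,10,11,12,13}
D^c = {3,5,7,9,11,12,14,15,16}
E^c Δ D^c = {4,7,8,10,13,14,15,16}
D ∪ C = {3,4,5,6,7,8,10,13,14,15}
(E^c Δ D^c) ∩ (D ∪ C) = {4,7,8,10,13,14,15}
((E^c Δ D^c) ∩ (D ∪ C)) − D = {7,14,15}

{7,14,15}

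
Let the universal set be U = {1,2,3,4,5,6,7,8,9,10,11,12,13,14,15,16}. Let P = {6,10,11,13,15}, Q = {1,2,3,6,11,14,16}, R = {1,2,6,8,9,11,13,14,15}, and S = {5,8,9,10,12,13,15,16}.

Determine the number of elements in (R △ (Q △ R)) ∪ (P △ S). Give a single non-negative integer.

11

Q △ R = {3,8,9,13,15,16}
R △ (Q △ R) = {1,2,3,6,11,14,16}
P △ S = {5,6,8,9,11,12,16}
(R △ (Q △ R)) ∪ (P △ S) = {1,2,3,5,6,8,9,11,12,14,16}
|(R △ (Q △ R)) ∪ (P △ S)| = 11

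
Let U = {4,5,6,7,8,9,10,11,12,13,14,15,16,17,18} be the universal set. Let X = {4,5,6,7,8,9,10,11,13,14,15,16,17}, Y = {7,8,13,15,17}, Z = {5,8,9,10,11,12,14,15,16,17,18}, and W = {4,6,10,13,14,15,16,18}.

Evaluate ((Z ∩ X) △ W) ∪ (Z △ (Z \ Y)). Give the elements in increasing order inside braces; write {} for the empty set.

{4,5,6,8,9,11,13,15,17,18}

Z ∩ X = {5,8,9,10,11,14,15,16,17}
(Z ∩ X) △ W = {4,5,6,8,9,11,13,17,18}
Z \ Y = {5,9,10,11,12,14,16,18}
Z △ (Z \ Y) = {8,15,17}
((Z ∩ X) △ W) ∪ (Z △ (Z \ Y)) = {4,5,6,8,9,11,13,15,17,18}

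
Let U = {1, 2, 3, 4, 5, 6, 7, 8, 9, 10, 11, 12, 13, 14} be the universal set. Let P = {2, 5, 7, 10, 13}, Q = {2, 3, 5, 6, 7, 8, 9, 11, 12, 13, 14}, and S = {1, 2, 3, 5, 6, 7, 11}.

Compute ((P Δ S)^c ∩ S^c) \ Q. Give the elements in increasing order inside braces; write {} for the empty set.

P Δ S = {1, 3, 6, 10, 11, 13}
(P Δ S)^c = {2, 4, 5, 7, 8, 9, 12, 14}
S^c = {4, 8, 9, 10, 12, 13, 14}
(P Δ S)^c ∩ S^c = {4, 8, 9, 12, 14}
((P Δ S)^c ∩ S^c) \ Q = {4}

{4}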